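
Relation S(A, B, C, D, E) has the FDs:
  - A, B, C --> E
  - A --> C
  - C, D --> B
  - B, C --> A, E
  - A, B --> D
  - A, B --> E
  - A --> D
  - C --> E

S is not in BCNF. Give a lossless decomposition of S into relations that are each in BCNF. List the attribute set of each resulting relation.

Candidate keys of the original relation: {A}, {B, C}, {C, D}.
{A, B, C, D, E}: {C} determines {C, E} here but is not a superkey — split on C --> E, giving {C, E} and {A, B, C, D}.
{C, E} has no BCNF violation.
{A, B, C, D} has no BCNF violation.

{A, B, C, D}; {C, E}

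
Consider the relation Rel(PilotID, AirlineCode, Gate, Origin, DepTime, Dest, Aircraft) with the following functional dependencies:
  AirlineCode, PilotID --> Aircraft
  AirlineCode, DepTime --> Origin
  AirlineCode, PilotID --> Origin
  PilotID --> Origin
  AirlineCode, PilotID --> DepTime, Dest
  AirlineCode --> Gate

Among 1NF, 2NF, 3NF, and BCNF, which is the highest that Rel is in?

Candidate key: {AirlineCode, PilotID}. Prime attributes: {AirlineCode, PilotID}.
AirlineCode, DepTime --> Origin breaks BCNF: {AirlineCode, DepTime}⁺ = {AirlineCode, DepTime, Gate, Origin}, so {AirlineCode, DepTime} is not a superkey.
AirlineCode, DepTime --> Origin determines the non-prime attribute {Origin} from a non-superkey — 3NF is violated.
The proper key subset {AirlineCode} of {AirlineCode, PilotID} determines non-prime {Gate}, so the relation is not even in 2NF.

1NF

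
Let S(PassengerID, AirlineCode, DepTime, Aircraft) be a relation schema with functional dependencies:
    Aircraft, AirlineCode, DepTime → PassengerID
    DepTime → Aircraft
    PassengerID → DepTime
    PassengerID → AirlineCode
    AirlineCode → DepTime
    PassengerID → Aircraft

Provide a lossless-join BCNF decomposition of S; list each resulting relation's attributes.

Candidate keys of the original relation: {AirlineCode}, {PassengerID}.
Within {Aircraft, AirlineCode, DepTime, PassengerID}: {DepTime}⁺ ∩ {Aircraft, AirlineCode, DepTime, PassengerID} = {Aircraft, DepTime}, not the whole set, so DepTime → Aircraft violates BCNF; decompose into {Aircraft, DepTime} and {AirlineCode, DepTime, PassengerID}.
{Aircraft, DepTime} has no BCNF violation.
{AirlineCode, DepTime, PassengerID} has no BCNF violation.

{Aircraft, DepTime}; {AirlineCode, DepTime, PassengerID}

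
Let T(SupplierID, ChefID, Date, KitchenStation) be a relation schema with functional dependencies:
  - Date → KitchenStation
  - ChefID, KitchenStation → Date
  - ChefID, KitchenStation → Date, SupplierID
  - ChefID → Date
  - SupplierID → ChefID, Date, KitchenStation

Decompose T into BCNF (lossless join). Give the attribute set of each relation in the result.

Candidate keys of the original relation: {ChefID}, {SupplierID}.
In {ChefID, Date, KitchenStation, SupplierID}, {Date} is not a superkey ({Date}⁺ restricted to this set is {Date, KitchenStation}), so split on Date → KitchenStation into {Date, KitchenStation} and {ChefID, Date, SupplierID}.
{Date, KitchenStation} is in BCNF.
{ChefID, Date, SupplierID} is in BCNF.

{ChefID, Date, SupplierID}; {Date, KitchenStation}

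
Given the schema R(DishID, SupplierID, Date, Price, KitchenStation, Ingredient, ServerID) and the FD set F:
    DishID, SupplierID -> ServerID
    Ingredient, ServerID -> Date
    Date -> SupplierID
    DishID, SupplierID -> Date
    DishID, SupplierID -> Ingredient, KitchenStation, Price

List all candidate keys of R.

{Date, DishID}, {DishID, Ingredient, ServerID}, {DishID, SupplierID}

No FD produces {DishID}, so it must be in every candidate key.
{Date, DishID}⁺ = {Date, DishID, Ingredient, KitchenStation, Price, ServerID, SupplierID}, which is every attribute, so {Date, DishID} is a candidate key.
{DishID, SupplierID}⁺ = {Date, DishID, Ingredient, KitchenStation, Price, ServerID, SupplierID}, which is every attribute, so {DishID, SupplierID} is a candidate key.
{DishID, Ingredient, ServerID}⁺ = {Date, DishID, Ingredient, KitchenStation, Price, ServerID, SupplierID}, which is every attribute, so {DishID, Ingredient, ServerID} is a candidate key.
No proper subset of any of these is a key, and no other minimal superkey exists.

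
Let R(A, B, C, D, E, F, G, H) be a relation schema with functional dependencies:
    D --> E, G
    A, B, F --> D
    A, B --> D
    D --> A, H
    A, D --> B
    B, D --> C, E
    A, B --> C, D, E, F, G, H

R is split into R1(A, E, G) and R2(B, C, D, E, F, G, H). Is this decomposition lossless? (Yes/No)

The shared attributes are {E, G} and {E, G}⁺ = {E, G}.
R1 ⊄ {E, G} and R2 ⊄ {E, G}, so the split is lossy.

No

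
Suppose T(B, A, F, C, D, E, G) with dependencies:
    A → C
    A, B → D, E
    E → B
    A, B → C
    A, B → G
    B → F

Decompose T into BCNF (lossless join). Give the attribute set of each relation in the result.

{A, C}; {A, D, E, G}; {B, E}; {B, F}

Candidate keys of the original relation: {A, B}, {A, E}.
{A, B, C, D, E, F, G}: {A} determines {A, C} here but is not a superkey — split on A → C, giving {A, C} and {A, B, D, E, F, G}.
{A, C} has no BCNF violation.
{A, B, D, E, F, G}: {E} determines {B, E, F} here but is not a superkey — split on E → B, F, giving {B, E, F} and {A, D, E, G}.
{B, E, F}: {B} determines {B, F} here but is not a superkey — split on B → F, giving {B, F} and {B, E}.
{B, F} has no BCNF violation.
{B, E} has no BCNF violation.
{A, D, E, G} has no BCNF violation.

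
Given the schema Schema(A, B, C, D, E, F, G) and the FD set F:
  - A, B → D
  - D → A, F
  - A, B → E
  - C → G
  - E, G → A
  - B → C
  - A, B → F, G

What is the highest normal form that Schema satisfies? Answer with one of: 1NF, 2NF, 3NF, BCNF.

Candidate keys: {A, B}, {B, D}, {B, E}. Prime attributes: {A, B, D, E}.
For D → A, F we have {D}⁺ = {A, D, F}; {D} is not a superkey, so BCNF fails.
D → A, F has non-prime {F} on the right and a non-superkey on the left, so 3NF fails.
The proper key subset {B} of {A, B} determines non-prime {C, G}, so the relation is not even in 2NF.

1NF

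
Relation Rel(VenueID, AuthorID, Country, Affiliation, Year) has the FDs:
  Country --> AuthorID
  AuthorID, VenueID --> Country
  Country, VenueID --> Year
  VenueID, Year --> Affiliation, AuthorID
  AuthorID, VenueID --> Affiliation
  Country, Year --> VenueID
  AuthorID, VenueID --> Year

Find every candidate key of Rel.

{AuthorID, VenueID} is a candidate key since {AuthorID, VenueID}⁺ = {Affiliation, AuthorID, Country, VenueID, Year} covers every attribute.
{Country, VenueID} is a candidate key since {Country, VenueID}⁺ = {Affiliation, AuthorID, Country, VenueID, Year} covers every attribute.
{Country, Year} is a candidate key since {Country, Year}⁺ = {Affiliation, AuthorID, Country, VenueID, Year} covers every attribute.
{VenueID, Year} is a candidate key since {VenueID, Year}⁺ = {Affiliation, AuthorID, Country, VenueID, Year} covers every attribute.
No proper subset of any of these is a key, and no other minimal superkey exists.

{AuthorID, VenueID}, {Country, VenueID}, {Country, Year}, {VenueID, Year}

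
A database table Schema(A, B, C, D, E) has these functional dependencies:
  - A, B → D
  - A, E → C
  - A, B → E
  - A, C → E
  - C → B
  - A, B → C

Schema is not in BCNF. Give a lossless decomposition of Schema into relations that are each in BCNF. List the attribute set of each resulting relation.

Candidate keys of the original relation: {A, B}, {A, C}, {A, E}.
Within {A, B, C, D, E}: {C}⁺ ∩ {A, B, C, D, E} = {B, C}, not the whole set, so C → B violates BCNF; decompose into {B, C} and {A, C, D, E}.
{B, C}: every determinant is a superkey — BCNF.
{A, C, D, E}: every determinant is a superkey — BCNF.

{A, C, D, E}; {B, C}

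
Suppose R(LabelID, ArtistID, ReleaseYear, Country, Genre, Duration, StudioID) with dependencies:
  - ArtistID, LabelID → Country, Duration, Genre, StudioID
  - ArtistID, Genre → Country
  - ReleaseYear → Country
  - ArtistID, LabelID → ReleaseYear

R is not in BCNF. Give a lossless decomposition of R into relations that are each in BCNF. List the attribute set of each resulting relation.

Candidate key of the original relation: {ArtistID, LabelID}.
{ArtistID, Country, Duration, Genre, LabelID, ReleaseYear, StudioID}: {ArtistID, Genre} determines {ArtistID, Country, Genre} here but is not a superkey — split on ArtistID, Genre → Country, giving {ArtistID, Country, Genre} and {ArtistID, Duration, Genre, LabelID, ReleaseYear, StudioID}.
{ArtistID, Country, Genre}: every determinant is a superkey — BCNF.
{ArtistID, Duration, Genre, LabelID, ReleaseYear, StudioID}: every determinant is a superkey — BCNF.

{ArtistID, Country, Genre}; {ArtistID, Duration, Genre, LabelID, ReleaseYear, StudioID}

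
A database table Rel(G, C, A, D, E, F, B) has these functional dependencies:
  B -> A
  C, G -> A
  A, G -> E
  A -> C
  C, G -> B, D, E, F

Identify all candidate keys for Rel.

{A, G}, {B, G}, {C, G}

{G} never appears on the right of any FD, so every key must include it.
{A, G} is a candidate key since {A, G}⁺ = {A, B, C, D, E, F, G} covers every attribute.
{B, G} is a candidate key since {B, G}⁺ = {A, B, C, D, E, F, G} covers every attribute.
{C, G} is a candidate key since {C, G}⁺ = {A, B, C, D, E, F, G} covers every attribute.
Any other superkey properly contains one of these, so there are no further candidate keys.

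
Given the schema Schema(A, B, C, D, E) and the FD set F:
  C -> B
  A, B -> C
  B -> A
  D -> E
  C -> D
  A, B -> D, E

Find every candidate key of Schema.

{B}⁺ = {A, B, C, D, E}, which is every attribute, so {B} is a candidate key.
{C}⁺ = {A, B, C, D, E}, which is every attribute, so {C} is a candidate key.
These are minimal and exhaustive — every other superkey contains one of them.

{B}, {C}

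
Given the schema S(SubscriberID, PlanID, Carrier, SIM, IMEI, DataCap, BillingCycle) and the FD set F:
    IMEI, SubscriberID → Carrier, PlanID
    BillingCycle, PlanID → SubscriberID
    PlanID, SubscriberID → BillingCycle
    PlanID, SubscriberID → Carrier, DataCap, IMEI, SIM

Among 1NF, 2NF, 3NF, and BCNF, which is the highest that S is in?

Candidate keys: {BillingCycle, PlanID}, {IMEI, SubscriberID}, {PlanID, SubscriberID}. Prime attributes: {BillingCycle, IMEI, PlanID, SubscriberID}.
Every FD has a superkey on the left, so the relation is in BCNF.

BCNF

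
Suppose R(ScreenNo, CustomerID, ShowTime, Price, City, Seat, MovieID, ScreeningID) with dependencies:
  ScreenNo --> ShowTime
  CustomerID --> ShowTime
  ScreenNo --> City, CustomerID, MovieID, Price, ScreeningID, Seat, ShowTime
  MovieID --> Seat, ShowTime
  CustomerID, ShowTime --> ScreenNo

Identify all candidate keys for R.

{CustomerID}⁺ = {City, CustomerID, MovieID, Price, ScreenNo, ScreeningID, Seat, ShowTime}, which is every attribute, so {CustomerID} is a candidate key.
{ScreenNo}⁺ = {City, CustomerID, MovieID, Price, ScreenNo, ScreeningID, Seat, ShowTime}, which is every attribute, so {ScreenNo} is a candidate key.
These are minimal and exhaustive — every other superkey contains one of them.

{CustomerID}, {ScreenNo}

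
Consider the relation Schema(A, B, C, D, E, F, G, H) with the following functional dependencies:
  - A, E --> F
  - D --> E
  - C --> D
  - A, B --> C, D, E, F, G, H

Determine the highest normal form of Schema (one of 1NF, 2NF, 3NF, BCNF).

2NF

Candidate key: {A, B}. Prime attributes: {A, B}.
For A, E --> F we have {A, E}⁺ = {A, E, F}; {A, E} is not a superkey, so BCNF fails.
A, E --> F determines the non-prime attribute {F} from a non-superkey — 3NF is violated.
No non-prime attribute depends on a proper subset of any candidate key, so 2NF holds.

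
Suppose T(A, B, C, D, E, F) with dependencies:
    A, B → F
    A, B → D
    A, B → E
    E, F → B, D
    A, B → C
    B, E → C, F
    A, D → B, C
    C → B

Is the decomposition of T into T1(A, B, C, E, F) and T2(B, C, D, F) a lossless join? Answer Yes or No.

The shared attributes are {B, C, F} and {B, C, F}⁺ = {B, C, F}.
T1 ⊄ {B, C, F} and T2 ⊄ {B, C, F}, so the split is lossy.

No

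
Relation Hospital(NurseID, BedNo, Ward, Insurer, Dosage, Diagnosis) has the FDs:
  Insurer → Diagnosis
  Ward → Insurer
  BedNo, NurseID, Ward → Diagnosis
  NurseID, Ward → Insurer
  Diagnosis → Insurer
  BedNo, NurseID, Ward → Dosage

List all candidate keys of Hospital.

Attributes never on any right-hand side: {BedNo, NurseID, Ward} — every candidate key must contain all of them.
Closure of {BedNo, NurseID, Ward} is {BedNo, Diagnosis, Dosage, Insurer, NurseID, Ward}, the whole schema; {BedNo, NurseID, Ward} is a candidate key.
No other minimal set has full closure, so this is the only candidate key.

{BedNo, NurseID, Ward}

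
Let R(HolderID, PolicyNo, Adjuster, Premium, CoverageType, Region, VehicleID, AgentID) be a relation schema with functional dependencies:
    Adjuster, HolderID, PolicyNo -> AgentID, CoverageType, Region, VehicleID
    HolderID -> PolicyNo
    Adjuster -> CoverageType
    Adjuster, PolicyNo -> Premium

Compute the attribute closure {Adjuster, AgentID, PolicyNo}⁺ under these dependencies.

{Adjuster, AgentID, CoverageType, PolicyNo, Premium}

Start with {Adjuster, AgentID, PolicyNo}.
Adjuster -> CoverageType applies; add {CoverageType} → now {Adjuster, AgentID, CoverageType, PolicyNo}.
Adjuster, PolicyNo -> Premium applies; add {Premium} → now {Adjuster, AgentID, CoverageType, PolicyNo, Premium}.
No further FD applies.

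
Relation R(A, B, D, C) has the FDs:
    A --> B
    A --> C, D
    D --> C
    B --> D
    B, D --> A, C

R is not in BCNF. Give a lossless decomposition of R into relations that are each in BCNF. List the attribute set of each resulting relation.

{A, B, D}; {C, D}

Candidate keys of the original relation: {A}, {B}.
{A, B, C, D}: {D} determines {C, D} here but is not a superkey — split on D --> C, giving {C, D} and {A, B, D}.
{C, D} has no BCNF violation.
{A, B, D} has no BCNF violation.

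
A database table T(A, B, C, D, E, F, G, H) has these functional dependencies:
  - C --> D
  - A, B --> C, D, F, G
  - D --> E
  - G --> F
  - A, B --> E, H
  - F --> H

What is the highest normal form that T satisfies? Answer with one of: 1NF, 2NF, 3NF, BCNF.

Candidate key: {A, B}. Prime attributes: {A, B}.
For C --> D we have {C}⁺ = {C, D, E}; {C} is not a superkey, so BCNF fails.
C --> D determines the non-prime attribute {D} from a non-superkey — 3NF is violated.
No proper subset of a key has a non-prime attribute in its closure, so there is no partial dependency; 2NF holds.

2NF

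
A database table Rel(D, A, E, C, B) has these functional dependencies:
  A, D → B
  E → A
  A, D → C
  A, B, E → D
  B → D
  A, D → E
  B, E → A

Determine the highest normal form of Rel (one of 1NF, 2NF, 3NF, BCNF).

Candidate keys: {A, B}, {A, D}, {B, E}, {D, E}. Prime attributes: {A, B, D, E}.
E → A: {E}⁺ = {A, E}, which is not all of the attributes, so the left side is not a superkey — BCNF is violated.
But every attribute on its right side ({A}) is prime, and the same holds for every other non-superkey FD, so 3NF still holds.

3NF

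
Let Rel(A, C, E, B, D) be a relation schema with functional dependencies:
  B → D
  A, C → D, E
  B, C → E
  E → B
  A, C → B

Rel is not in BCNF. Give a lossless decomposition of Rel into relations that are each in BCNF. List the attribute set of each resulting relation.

{A, B, C}; {B, D}; {B, E}; {C, E}

Candidate key of the original relation: {A, C}.
In {A, B, C, D, E}, {B} is not a superkey ({B}⁺ restricted to this set is {B, D}), so split on B → D into {B, D} and {A, B, C, E}.
{B, D} is in BCNF.
In {A, B, C, E}, {B, C} is not a superkey ({B, C}⁺ restricted to this set is {B, C, E}), so split on B, C → E into {B, C, E} and {A, B, C}.
In {B, C, E}, {E} is not a superkey ({E}⁺ restricted to this set is {B, E}), so split on E → B into {B, E} and {C, E}.
{B, E} is in BCNF.
{C, E} is in BCNF.
{A, B, C} is in BCNF.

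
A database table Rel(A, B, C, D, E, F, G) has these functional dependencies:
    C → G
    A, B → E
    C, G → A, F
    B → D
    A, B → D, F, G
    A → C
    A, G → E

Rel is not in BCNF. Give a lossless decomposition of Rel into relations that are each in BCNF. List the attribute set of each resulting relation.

Candidate keys of the original relation: {A, B}, {B, C}.
In {A, B, C, D, E, F, G}, {C} is not a superkey ({C}⁺ restricted to this set is {A, C, E, F, G}), so split on C → A, E, F, G into {A, C, E, F, G} and {B, C, D}.
{A, C, E, F, G}: every determinant is a superkey — BCNF.
In {B, C, D}, {B} is not a superkey ({B}⁺ restricted to this set is {B, D}), so split on B → D into {B, D} and {B, C}.
{B, D}: every determinant is a superkey — BCNF.
{B, C}: every determinant is a superkey — BCNF.

{A, C, E, F, G}; {B, C}; {B, D}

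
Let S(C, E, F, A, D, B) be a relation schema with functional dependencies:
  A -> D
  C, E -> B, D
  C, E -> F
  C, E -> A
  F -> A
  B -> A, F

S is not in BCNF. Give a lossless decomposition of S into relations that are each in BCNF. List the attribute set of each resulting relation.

Candidate key of the original relation: {C, E}.
In {A, B, C, D, E, F}, {A} is not a superkey ({A}⁺ restricted to this set is {A, D}), so split on A -> D into {A, D} and {A, B, C, E, F}.
{A, D} has no BCNF violation.
In {A, B, C, E, F}, {F} is not a superkey ({F}⁺ restricted to this set is {A, F}), so split on F -> A into {A, F} and {B, C, E, F}.
{A, F} has no BCNF violation.
In {B, C, E, F}, {B} is not a superkey ({B}⁺ restricted to this set is {B, F}), so split on B -> F into {B, F} and {B, C, E}.
{B, F} has no BCNF violation.
{B, C, E} has no BCNF violation.

{A, D}; {A, F}; {B, C, E}; {B, F}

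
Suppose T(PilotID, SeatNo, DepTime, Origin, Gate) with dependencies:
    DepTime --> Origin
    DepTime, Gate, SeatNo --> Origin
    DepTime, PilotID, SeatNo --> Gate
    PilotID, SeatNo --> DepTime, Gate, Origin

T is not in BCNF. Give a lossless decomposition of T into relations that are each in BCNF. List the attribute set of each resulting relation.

Candidate key of the original relation: {PilotID, SeatNo}.
{DepTime, Gate, Origin, PilotID, SeatNo}: {DepTime} determines {DepTime, Origin} here but is not a superkey — split on DepTime --> Origin, giving {DepTime, Origin} and {DepTime, Gate, PilotID, SeatNo}.
{DepTime, Origin}: every determinant is a superkey — BCNF.
{DepTime, Gate, PilotID, SeatNo}: every determinant is a superkey — BCNF.

{DepTime, Gate, PilotID, SeatNo}; {DepTime, Origin}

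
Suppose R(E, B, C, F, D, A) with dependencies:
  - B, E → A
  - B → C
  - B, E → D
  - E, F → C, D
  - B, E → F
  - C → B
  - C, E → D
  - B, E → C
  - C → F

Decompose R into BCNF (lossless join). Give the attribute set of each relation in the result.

{A, B, D, E}; {B, C, F}

Candidate keys of the original relation: {B, E}, {C, E}, {E, F}.
{A, B, C, D, E, F}: {B} determines {B, C, F} here but is not a superkey — split on B → C, F, giving {B, C, F} and {A, B, D, E}.
{B, C, F} has no BCNF violation.
{A, B, D, E} has no BCNF violation.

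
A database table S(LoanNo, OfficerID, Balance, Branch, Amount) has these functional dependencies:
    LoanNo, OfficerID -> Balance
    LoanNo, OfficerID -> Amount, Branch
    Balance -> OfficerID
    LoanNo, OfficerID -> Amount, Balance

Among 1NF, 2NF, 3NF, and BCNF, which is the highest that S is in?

3NF

Candidate keys: {Balance, LoanNo}, {LoanNo, OfficerID}. Prime attributes: {Balance, LoanNo, OfficerID}.
Balance -> OfficerID breaks BCNF: {Balance}⁺ = {Balance, OfficerID}, so {Balance} is not a superkey.
But every attribute on its right side ({OfficerID}) is prime, and the same holds for every other non-superkey FD, so 3NF still holds.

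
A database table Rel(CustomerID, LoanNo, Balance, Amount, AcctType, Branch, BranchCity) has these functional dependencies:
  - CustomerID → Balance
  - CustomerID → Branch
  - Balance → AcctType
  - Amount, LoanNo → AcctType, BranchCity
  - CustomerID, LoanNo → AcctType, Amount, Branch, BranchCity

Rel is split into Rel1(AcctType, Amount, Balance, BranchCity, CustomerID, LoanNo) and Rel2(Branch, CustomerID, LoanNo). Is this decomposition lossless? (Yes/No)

Yes

The shared attributes are {CustomerID, LoanNo} and {CustomerID, LoanNo}⁺ = {AcctType, Amount, Balance, Branch, BranchCity, CustomerID, LoanNo}.
This includes all of Rel1, so the common attributes are a superkey of Rel1 — the join is lossless.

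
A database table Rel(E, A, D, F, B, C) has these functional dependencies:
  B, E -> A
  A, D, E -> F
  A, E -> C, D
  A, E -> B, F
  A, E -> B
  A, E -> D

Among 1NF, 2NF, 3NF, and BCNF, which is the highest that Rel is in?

Candidate keys: {A, E}, {B, E}. Prime attributes: {A, B, E}.
The left-hand side of every FD is a superkey, so BCNF is satisfied.

BCNF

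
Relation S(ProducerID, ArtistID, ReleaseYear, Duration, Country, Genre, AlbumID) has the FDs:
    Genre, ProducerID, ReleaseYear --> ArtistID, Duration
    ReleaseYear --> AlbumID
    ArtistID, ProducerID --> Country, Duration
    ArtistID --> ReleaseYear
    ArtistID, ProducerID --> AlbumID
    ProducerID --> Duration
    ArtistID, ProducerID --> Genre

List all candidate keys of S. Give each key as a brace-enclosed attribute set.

{ProducerID} never appears on the right of any FD, so every key must include it.
{ArtistID, ProducerID}⁺ = {AlbumID, ArtistID, Country, Duration, Genre, ProducerID, ReleaseYear} — all of the relation — so {ArtistID, ProducerID} is a candidate key.
{Genre, ProducerID, ReleaseYear}⁺ = {AlbumID, ArtistID, Country, Duration, Genre, ProducerID, ReleaseYear} — all of the relation — so {Genre, ProducerID, ReleaseYear} is a candidate key.
Any other superkey properly contains one of these, so there are no further candidate keys.

{ArtistID, ProducerID}, {Genre, ProducerID, ReleaseYear}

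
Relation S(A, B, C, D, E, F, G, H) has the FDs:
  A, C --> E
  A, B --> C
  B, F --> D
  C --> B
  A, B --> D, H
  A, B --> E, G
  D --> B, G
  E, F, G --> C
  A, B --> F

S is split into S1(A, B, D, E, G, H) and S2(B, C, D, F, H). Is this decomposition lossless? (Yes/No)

S1 ∩ S2 = {B, D, H}; its closure under F is {B, D, G, H}.
S1 ⊄ {B, D, G, H} and S2 ⊄ {B, D, G, H}, so the split is lossy.

No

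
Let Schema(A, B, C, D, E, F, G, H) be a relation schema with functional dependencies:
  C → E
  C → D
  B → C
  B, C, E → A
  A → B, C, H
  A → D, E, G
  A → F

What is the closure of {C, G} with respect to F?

{C, D, E, G}

Start with {C, G}.
C → E applies; add {E} → now {C, E, G}.
C → D applies; add {D} → now {C, D, E, G}.
No further FD applies.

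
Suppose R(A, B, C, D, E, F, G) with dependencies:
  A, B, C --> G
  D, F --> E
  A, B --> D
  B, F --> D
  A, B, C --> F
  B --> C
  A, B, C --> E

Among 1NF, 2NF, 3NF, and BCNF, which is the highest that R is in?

Candidate key: {A, B}. Prime attributes: {A, B}.
D, F --> E: {D, F}⁺ = {D, E, F}, which is not all of the attributes, so the left side is not a superkey — BCNF is violated.
D, F --> E determines the non-prime attribute {E} from a non-superkey — 3NF is violated.
Since {B} ⊂ {A, B} and {B}⁺ ⊇ {C} with {C} non-prime, there is a partial dependency; 2NF fails.

1NF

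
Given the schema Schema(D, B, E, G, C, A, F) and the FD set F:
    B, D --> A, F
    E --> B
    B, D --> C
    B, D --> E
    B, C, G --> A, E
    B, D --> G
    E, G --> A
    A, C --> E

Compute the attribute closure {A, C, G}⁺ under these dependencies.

Start with {A, C, G}.
A, C --> E applies; add {E} → now {A, C, E, G}.
E --> B applies; add {B} → now {A, B, C, E, G}.
No further FD applies.

{A, B, C, E, G}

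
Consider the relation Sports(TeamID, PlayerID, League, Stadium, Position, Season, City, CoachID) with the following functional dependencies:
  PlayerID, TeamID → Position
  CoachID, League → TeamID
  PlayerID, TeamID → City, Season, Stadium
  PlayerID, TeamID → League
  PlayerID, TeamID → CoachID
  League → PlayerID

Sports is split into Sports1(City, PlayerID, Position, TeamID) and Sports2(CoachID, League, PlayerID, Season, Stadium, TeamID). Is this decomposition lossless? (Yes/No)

Common attributes: {PlayerID, TeamID}; their closure is {City, CoachID, League, PlayerID, Position, Season, Stadium, TeamID}.
This includes all of Sports1, so the common attributes are a superkey of Sports1 — the join is lossless.

Yes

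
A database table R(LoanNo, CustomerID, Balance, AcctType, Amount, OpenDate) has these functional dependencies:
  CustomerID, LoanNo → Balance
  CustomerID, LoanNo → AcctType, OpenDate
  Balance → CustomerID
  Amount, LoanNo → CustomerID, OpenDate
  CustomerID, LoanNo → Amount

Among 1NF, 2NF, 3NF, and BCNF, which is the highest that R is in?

3NF

Candidate keys: {Amount, LoanNo}, {Balance, LoanNo}, {CustomerID, LoanNo}. Prime attributes: {Amount, Balance, CustomerID, LoanNo}.
Balance → CustomerID breaks BCNF: {Balance}⁺ = {Balance, CustomerID}, so {Balance} is not a superkey.
Since {CustomerID} ⊆ prime attributes and every other non-superkey FD also has a prime right side, the schema is in 3NF.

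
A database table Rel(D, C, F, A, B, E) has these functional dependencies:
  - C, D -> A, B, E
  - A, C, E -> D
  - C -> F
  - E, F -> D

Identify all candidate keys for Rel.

{C, D}, {C, E}

Attributes never on any right-hand side: {C} — every candidate key must contain it.
{C, D}⁺ = {A, B, C, D, E, F}, which is every attribute, so {C, D} is a candidate key.
{C, E}⁺ = {A, B, C, D, E, F}, which is every attribute, so {C, E} is a candidate key.
No proper subset of any of these is a key, and no other minimal superkey exists.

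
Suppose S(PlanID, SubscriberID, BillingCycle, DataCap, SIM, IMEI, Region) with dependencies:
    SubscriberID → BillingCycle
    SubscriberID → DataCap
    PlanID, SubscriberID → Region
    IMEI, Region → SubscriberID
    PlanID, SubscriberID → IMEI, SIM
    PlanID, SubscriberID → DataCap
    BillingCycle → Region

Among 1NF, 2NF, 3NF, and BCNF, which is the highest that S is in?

Candidate keys: {BillingCycle, IMEI, PlanID}, {IMEI, PlanID, Region}, {PlanID, SubscriberID}. Prime attributes: {BillingCycle, IMEI, PlanID, Region, SubscriberID}.
For SubscriberID → BillingCycle we have {SubscriberID}⁺ = {BillingCycle, DataCap, Region, SubscriberID}; {SubscriberID} is not a superkey, so BCNF fails.
Because {DataCap} is non-prime and the left side of SubscriberID → DataCap is not a superkey, the relation is not in 3NF.
Since {SubscriberID} ⊂ {PlanID, SubscriberID} and {SubscriberID}⁺ ⊇ {DataCap} with {DataCap} non-prime, there is a partial dependency; 2NF fails.

1NF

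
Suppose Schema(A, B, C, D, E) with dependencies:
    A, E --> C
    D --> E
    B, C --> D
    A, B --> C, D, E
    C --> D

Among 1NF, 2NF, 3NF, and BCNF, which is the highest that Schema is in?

Candidate key: {A, B}. Prime attributes: {A, B}.
For A, E --> C we have {A, E}⁺ = {A, C, D, E}; {A, E} is not a superkey, so BCNF fails.
A, E --> C has non-prime {C} on the right and a non-superkey on the left, so 3NF fails.
Checking every proper subset of each key, none determines a non-prime attribute — 2NF is satisfied.

2NF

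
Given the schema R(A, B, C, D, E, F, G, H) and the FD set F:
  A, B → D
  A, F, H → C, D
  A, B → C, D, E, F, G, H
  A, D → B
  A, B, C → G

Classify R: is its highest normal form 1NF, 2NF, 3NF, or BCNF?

BCNF

Candidate keys: {A, B}, {A, D}, {A, F, H}. Prime attributes: {A, B, D, F, H}.
Each dependency's left side is a superkey — BCNF holds.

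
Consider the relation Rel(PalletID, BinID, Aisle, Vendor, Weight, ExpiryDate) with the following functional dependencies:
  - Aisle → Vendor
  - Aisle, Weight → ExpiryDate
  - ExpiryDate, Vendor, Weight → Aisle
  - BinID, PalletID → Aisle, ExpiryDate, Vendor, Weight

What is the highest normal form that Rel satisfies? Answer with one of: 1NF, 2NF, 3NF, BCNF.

2NF

Candidate key: {BinID, PalletID}. Prime attributes: {BinID, PalletID}.
Aisle → Vendor: {Aisle}⁺ = {Aisle, Vendor}, which is not all of the attributes, so the left side is not a superkey — BCNF is violated.
Aisle → Vendor determines the non-prime attribute {Vendor} from a non-superkey — 3NF is violated.
No proper subset of a key has a non-prime attribute in its closure, so there is no partial dependency; 2NF holds.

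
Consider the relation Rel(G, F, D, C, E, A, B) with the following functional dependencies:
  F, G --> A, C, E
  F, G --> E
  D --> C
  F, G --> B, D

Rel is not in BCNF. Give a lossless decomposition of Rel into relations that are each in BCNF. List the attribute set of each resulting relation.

Candidate key of the original relation: {F, G}.
In {A, B, C, D, E, F, G}, {D} is not a superkey ({D}⁺ restricted to this set is {C, D}), so split on D --> C into {C, D} and {A, B, D, E, F, G}.
{C, D}: every determinant is a superkey — BCNF.
{A, B, D, E, F, G}: every determinant is a superkey — BCNF.

{A, B, D, E, F, G}; {C, D}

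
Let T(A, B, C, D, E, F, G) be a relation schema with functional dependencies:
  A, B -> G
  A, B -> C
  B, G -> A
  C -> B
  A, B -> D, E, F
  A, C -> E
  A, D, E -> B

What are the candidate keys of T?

{A, B}, {A, C}, {A, D, E}, {B, G}, {C, G}

{A, B}⁺ = {A, B, C, D, E, F, G}, which is every attribute, so {A, B} is a candidate key.
{A, C}⁺ = {A, B, C, D, E, F, G}, which is every attribute, so {A, C} is a candidate key.
{B, G}⁺ = {A, B, C, D, E, F, G}, which is every attribute, so {B, G} is a candidate key.
{C, G}⁺ = {A, B, C, D, E, F, G}, which is every attribute, so {C, G} is a candidate key.
{A, D, E}⁺ = {A, B, C, D, E, F, G}, which is every attribute, so {A, D, E} is a candidate key.
Any other superkey properly contains one of these, so there are no further candidate keys.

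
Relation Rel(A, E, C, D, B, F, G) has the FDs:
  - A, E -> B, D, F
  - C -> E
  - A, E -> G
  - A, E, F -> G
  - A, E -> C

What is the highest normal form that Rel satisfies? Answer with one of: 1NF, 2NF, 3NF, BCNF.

3NF

Candidate keys: {A, C}, {A, E}. Prime attributes: {A, C, E}.
C -> E breaks BCNF: {C}⁺ = {C, E}, so {C} is not a superkey.
Its right-hand attributes {E} are all prime, as are those of every other non-superkey FD — the relation is in 3NF.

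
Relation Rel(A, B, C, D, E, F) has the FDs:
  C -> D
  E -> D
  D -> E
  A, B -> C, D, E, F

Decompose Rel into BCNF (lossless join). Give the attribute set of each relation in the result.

{A, B, C, F}; {C, E}; {D, E}

Candidate key of the original relation: {A, B}.
Within {A, B, C, D, E, F}: {C}⁺ ∩ {A, B, C, D, E, F} = {C, D, E}, not the whole set, so C -> D, E violates BCNF; decompose into {C, D, E} and {A, B, C, F}.
Within {C, D, E}: {E}⁺ ∩ {C, D, E} = {D, E}, not the whole set, so E -> D violates BCNF; decompose into {D, E} and {C, E}.
{D, E} has no BCNF violation.
{C, E} has no BCNF violation.
{A, B, C, F} has no BCNF violation.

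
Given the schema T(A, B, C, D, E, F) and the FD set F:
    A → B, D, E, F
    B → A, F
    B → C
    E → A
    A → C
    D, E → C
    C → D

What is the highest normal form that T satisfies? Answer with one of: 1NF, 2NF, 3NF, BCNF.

Candidate keys: {A}, {B}, {E}. Prime attributes: {A, B, E}.
C → D breaks BCNF: {C}⁺ = {C, D}, so {C} is not a superkey.
C → D determines the non-prime attribute {D} from a non-superkey — 3NF is violated.
Every candidate key is a single attribute, so no partial dependency is possible; 2NF holds.

2NF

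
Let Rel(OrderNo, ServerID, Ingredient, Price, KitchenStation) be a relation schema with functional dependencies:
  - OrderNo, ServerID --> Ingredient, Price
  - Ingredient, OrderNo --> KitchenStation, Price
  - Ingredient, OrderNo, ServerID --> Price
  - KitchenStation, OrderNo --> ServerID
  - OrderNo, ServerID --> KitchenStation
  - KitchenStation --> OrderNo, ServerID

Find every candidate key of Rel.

{Ingredient, OrderNo}, {KitchenStation}, {OrderNo, ServerID}

Closure of {KitchenStation} is {Ingredient, KitchenStation, OrderNo, Price, ServerID}, the whole schema; {KitchenStation} is a candidate key.
Closure of {Ingredient, OrderNo} is {Ingredient, KitchenStation, OrderNo, Price, ServerID}, the whole schema; {Ingredient, OrderNo} is a candidate key.
Closure of {OrderNo, ServerID} is {Ingredient, KitchenStation, OrderNo, Price, ServerID}, the whole schema; {OrderNo, ServerID} is a candidate key.
These are minimal and exhaustive — every other superkey contains one of them.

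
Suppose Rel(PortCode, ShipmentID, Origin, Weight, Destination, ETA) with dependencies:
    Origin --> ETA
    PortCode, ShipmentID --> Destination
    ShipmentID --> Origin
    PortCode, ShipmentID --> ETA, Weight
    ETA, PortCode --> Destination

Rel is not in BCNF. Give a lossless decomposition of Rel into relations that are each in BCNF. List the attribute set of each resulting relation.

{Destination, PortCode, ShipmentID, Weight}; {ETA, Origin}; {Origin, ShipmentID}

Candidate key of the original relation: {PortCode, ShipmentID}.
Within {Destination, ETA, Origin, PortCode, ShipmentID, Weight}: {Origin}⁺ ∩ {Destination, ETA, Origin, PortCode, ShipmentID, Weight} = {ETA, Origin}, not the whole set, so Origin --> ETA violates BCNF; decompose into {ETA, Origin} and {Destination, Origin, PortCode, ShipmentID, Weight}.
{ETA, Origin} is in BCNF.
Within {Destination, Origin, PortCode, ShipmentID, Weight}: {ShipmentID}⁺ ∩ {Destination, Origin, PortCode, ShipmentID, Weight} = {Origin, ShipmentID}, not the whole set, so ShipmentID --> Origin violates BCNF; decompose into {Origin, ShipmentID} and {Destination, PortCode, ShipmentID, Weight}.
{Origin, ShipmentID} is in BCNF.
{Destination, PortCode, ShipmentID, Weight} is in BCNF.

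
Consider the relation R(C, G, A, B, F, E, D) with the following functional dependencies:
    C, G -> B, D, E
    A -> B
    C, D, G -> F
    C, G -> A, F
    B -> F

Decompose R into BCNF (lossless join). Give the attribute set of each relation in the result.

{A, B}; {A, C, D, E, G}; {B, F}

Candidate key of the original relation: {C, G}.
Within {A, B, C, D, E, F, G}: {A}⁺ ∩ {A, B, C, D, E, F, G} = {A, B, F}, not the whole set, so A -> B, F violates BCNF; decompose into {A, B, F} and {A, C, D, E, G}.
Within {A, B, F}: {B}⁺ ∩ {A, B, F} = {B, F}, not the whole set, so B -> F violates BCNF; decompose into {B, F} and {A, B}.
{B, F} is in BCNF.
{A, B} is in BCNF.
{A, C, D, E, G} is in BCNF.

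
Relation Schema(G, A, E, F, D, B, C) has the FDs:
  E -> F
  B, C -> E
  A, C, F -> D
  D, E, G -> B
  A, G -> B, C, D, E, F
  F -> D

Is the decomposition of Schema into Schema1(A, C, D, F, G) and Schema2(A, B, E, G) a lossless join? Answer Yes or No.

Yes

Schema1 ∩ Schema2 = {A, G}; its closure under F is {A, B, C, D, E, F, G}.
Since Schema1 ⊆ {A, B, C, D, E, F, G}, the intersection is a superkey of Schema1; the decomposition is lossless.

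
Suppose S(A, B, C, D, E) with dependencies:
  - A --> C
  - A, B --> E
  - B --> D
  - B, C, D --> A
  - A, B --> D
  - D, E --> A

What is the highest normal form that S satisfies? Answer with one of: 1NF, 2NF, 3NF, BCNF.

1NF

Candidate keys: {A, B}, {B, C}, {B, E}. Prime attributes: {A, B, C, E}.
A --> C breaks BCNF: {A}⁺ = {A, C}, so {A} is not a superkey.
B --> D determines the non-prime attribute {D} from a non-superkey — 3NF is violated.
The proper key subset {B} of {A, B} determines non-prime {D}, so the relation is not even in 2NF.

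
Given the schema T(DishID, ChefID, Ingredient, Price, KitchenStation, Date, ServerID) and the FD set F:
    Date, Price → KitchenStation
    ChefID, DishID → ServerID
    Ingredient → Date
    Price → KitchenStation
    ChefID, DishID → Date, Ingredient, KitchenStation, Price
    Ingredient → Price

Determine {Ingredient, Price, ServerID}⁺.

Start with {Ingredient, Price, ServerID}.
Ingredient → Date applies; add {Date} → now {Date, Ingredient, Price, ServerID}.
Price → KitchenStation applies; add {KitchenStation} → now {Date, Ingredient, KitchenStation, Price, ServerID}.
No further FD applies.

{Date, Ingredient, KitchenStation, Price, ServerID}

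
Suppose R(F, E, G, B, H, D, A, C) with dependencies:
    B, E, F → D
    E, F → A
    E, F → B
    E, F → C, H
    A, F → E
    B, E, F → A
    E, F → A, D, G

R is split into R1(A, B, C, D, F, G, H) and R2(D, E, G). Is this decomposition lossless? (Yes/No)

The shared attributes are {D, G} and {D, G}⁺ = {D, G}.
Neither R1 nor R2 is contained in that closure, so the decomposition is lossy.

No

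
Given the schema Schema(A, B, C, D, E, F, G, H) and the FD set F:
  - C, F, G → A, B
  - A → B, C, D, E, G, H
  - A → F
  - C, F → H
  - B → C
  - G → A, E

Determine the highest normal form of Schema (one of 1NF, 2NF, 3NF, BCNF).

Candidate keys: {A}, {G}. Prime attributes: {A, G}.
For C, F → H we have {C, F}⁺ = {C, F, H}; {C, F} is not a superkey, so BCNF fails.
C, F → H determines the non-prime attribute {H} from a non-superkey — 3NF is violated.
Every candidate key is a single attribute, so no partial dependency is possible; 2NF holds.

2NF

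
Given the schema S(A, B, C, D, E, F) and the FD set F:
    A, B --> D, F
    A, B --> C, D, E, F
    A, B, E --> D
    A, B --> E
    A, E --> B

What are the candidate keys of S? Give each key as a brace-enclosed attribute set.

No FD produces {A}, so it must be in every candidate key.
{A, B} is a candidate key since {A, B}⁺ = {A, B, C, D, E, F} covers every attribute.
{A, E} is a candidate key since {A, E}⁺ = {A, B, C, D, E, F} covers every attribute.
Any other superkey properly contains one of these, so there are no further candidate keys.

{A, B}, {A, E}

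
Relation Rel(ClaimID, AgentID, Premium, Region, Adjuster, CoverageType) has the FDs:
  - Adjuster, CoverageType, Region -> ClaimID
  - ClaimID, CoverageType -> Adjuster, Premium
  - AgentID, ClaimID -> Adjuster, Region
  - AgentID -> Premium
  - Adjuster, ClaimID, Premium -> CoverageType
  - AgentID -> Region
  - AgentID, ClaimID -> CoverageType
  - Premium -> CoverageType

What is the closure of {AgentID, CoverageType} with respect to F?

{AgentID, CoverageType, Premium, Region}

Start with {AgentID, CoverageType}.
AgentID -> Premium applies; add {Premium} → now {AgentID, CoverageType, Premium}.
AgentID -> Region applies; add {Region} → now {AgentID, CoverageType, Premium, Region}.
No further FD applies.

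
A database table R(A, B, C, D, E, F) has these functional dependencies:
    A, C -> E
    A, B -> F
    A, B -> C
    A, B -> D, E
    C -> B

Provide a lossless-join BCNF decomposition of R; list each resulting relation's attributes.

Candidate keys of the original relation: {A, B}, {A, C}.
In {A, B, C, D, E, F}, {C} is not a superkey ({C}⁺ restricted to this set is {B, C}), so split on C -> B into {B, C} and {A, C, D, E, F}.
{B, C} is in BCNF.
{A, C, D, E, F} is in BCNF.

{A, C, D, E, F}; {B, C}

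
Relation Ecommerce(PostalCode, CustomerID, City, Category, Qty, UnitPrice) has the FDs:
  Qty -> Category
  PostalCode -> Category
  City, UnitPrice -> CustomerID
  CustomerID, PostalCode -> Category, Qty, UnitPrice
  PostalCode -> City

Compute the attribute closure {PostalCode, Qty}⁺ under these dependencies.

Start with {PostalCode, Qty}.
Qty -> Category applies; add {Category} → now {Category, PostalCode, Qty}.
PostalCode -> City applies; add {City} → now {Category, City, PostalCode, Qty}.
No further FD applies.

{Category, City, PostalCode, Qty}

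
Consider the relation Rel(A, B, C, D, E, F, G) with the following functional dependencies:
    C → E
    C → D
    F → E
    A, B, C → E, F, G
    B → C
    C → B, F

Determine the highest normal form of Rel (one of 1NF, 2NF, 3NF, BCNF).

1NF

Candidate keys: {A, B}, {A, C}. Prime attributes: {A, B, C}.
C → E: {C}⁺ = {B, C, D, E, F}, which is not all of the attributes, so the left side is not a superkey — BCNF is violated.
C → E has non-prime {E} on the right and a non-superkey on the left, so 3NF fails.
{B} is a proper subset of the key {A, B}, and {B}⁺ contains the non-prime attributes {D, E, F} — a partial dependency, so 2NF is violated.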